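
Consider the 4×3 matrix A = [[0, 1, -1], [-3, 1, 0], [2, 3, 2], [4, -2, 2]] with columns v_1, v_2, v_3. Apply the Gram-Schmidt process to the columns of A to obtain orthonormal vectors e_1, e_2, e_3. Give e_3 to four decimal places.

e_1 = v_1/‖v_1‖ = (0, -3, 2, 4)/5.3852 = (0.0000, -0.5571, 0.3714, 0.7428).
r_{12} = e_1·v_2 = -0.9285.
u_2 = v_2 + 0.9285·e_1 = (1.0000, 0.4828, 3.3448, -1.3103).
‖u_2‖ = 3.7600, so e_2 = (0.2660, 0.1284, 0.8896, -0.3485).
r_{13} = e_1·v_3 = 2.2283; r_{23} = e_2·v_3 = 0.8162.
u_3 = v_3 − 2.2283·e_1 − 0.8162·e_2 = (-1.2171, 1.1366, 0.4463, 0.6293).
‖u_3‖ = 1.8353, so e_3 = (-0.6632, 0.6193, 0.2432, 0.3429).

e_3 = (-0.6632, 0.6193, 0.2432, 0.3429)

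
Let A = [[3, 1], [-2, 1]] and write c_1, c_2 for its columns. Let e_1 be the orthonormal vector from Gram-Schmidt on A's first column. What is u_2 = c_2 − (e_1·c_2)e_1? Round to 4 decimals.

u_2 = (0.7692, 1.1538)

e_1 = c_1/‖c_1‖ = (3, -2)/3.6056 = (0.8321, -0.5547).
r_{12} = e_1·c_2 = 0.2774.
u_2 = c_2 − 0.2774·e_1 = (0.7692, 1.1538).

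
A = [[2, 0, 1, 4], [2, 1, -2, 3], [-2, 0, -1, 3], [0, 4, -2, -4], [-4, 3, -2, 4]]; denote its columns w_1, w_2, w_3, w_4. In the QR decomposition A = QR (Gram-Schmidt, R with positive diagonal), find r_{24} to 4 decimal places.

r_{24} = -0.8145

w_1 = (2, 2, -2, 0, -4); ‖w_1‖ = 5.2915, so e_1 = (0.3780, 0.3780, -0.3780, 0.0000, -0.7559).
e_1·w_2 = 0.3780·0 + 0.3780·1 + (-0.3780)·0 + 0.0000·4 + (-0.7559)·3 = -1.8898.
u_2 = w_2 + 1.8898·e_1 = (0.7143, 1.7143, -0.7143, 4.0000, 1.5714).
‖u_2‖ = 4.7359, so e_2 = (0.1508, 0.3620, -0.1508, 0.8446, 0.3318).
r_{24} = e_2·w_4 = -0.8145.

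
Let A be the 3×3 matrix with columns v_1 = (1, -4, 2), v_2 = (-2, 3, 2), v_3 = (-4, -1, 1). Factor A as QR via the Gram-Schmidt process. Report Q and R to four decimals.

Q = [[0.2182, -0.4356, -0.8733], [-0.8729, 0.3131, -0.3743], [0.4364, 0.8439, -0.3119]], R = [[4.5826, -2.1822, 0.4364], [0.0000, 3.4983, 2.2732], [0.0000, 0.0000, 3.5556]]

e_1 = v_1/‖v_1‖ = (1, -4, 2)/4.5826 = (0.2182, -0.8729, 0.4364).
r_{12} = e_1·v_2 = -2.1822.
u_2 = v_2 + 2.1822·e_1 = (-1.5238, 1.0952, 2.9524).
‖u_2‖ = 3.4983, so e_2 = (-0.4356, 0.3131, 0.8439).
r_{13} = e_1·v_3 = 0.4364; r_{23} = e_2·v_3 = 2.2732.
u_3 = v_3 − 0.4364·e_1 − 2.2732·e_2 = (-3.1051, -1.3307, -1.1089).
‖u_3‖ = 3.5556, so e_3 = (-0.8733, -0.3743, -0.3119).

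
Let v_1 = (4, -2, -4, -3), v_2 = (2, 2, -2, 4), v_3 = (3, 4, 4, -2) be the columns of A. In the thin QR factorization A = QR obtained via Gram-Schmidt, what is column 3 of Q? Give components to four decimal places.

q_3 = (0.5538, 0.5840, 0.5008, -0.3185)

v_1 = (4, -2, -4, -3); ‖v_1‖ = 6.7082, so q_1 = (0.5963, -0.2981, -0.5963, -0.4472).
q_1·v_2 = 0.5963·2 + (-0.2981)·2 + (-0.5963)·(-2) + (-0.4472)·4 = 0.0000.
u_2 = v_2 − 0.0000·q_1 = (2.0000, 2.0000, -2.0000, 4.0000).
‖u_2‖ = 5.2915, so q_2 = (0.3780, 0.3780, -0.3780, 0.7559).
q_1·v_3 = 0.5963·3 + (-0.2981)·4 + (-0.5963)·4 + (-0.4472)·(-2) = -0.8944; q_2·v_3 = 0.3780·3 + 0.3780·4 + (-0.3780)·4 + 0.7559·(-2) = -0.3780.
u_3 = v_3 + 0.8944·q_1 + 0.3780·q_2 = (3.6762, 3.8762, 3.3238, -2.1143).
‖u_3‖ = 6.6376, so q_3 = (0.5538, 0.5840, 0.5008, -0.3185).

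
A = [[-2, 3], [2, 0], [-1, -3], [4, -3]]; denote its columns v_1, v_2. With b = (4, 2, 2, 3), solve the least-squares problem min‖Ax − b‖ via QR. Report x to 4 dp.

x = (0.2600, 0.0333)

e_1 = v_1/‖v_1‖ = (-2, 2, -1, 4)/5.0000 = (-0.4000, 0.4000, -0.2000, 0.8000).
r_{12} = e_1·v_2 = -3.0000.
u_2 = v_2 + 3.0000·e_1 = (1.8000, 1.2000, -3.6000, -0.6000).
‖u_2‖ = 4.2426, so e_2 = (0.4243, 0.2828, -0.8485, -0.1414).
Qᵀb = (1.2000, 0.1414).
Back-substitute: x_2 = 0.1414/4.2426 = 0.0333.
x_1 = (1.2000 + 3.0000·0.0333)/5.0000 = 0.2600.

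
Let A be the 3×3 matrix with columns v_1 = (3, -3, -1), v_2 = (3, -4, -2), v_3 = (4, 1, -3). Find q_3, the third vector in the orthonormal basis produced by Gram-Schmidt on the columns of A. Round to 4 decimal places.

v_1 = (3, -3, -1); ‖v_1‖ = 4.3589, so q_1 = (0.6882, -0.6882, -0.2294).
q_1·v_2 = 0.6882·3 + (-0.6882)·(-4) + (-0.2294)·(-2) = 5.2766.
u_2 = v_2 − 5.2766·q_1 = (-0.6316, -0.3684, -0.7895).
‖u_2‖ = 1.0761, so q_2 = (-0.5869, -0.3424, -0.7337).
q_1·v_3 = 0.6882·4 + (-0.6882)·1 + (-0.2294)·(-3) = 2.7530; q_2·v_3 = (-0.5869)·4 + (-0.3424)·1 + (-0.7337)·(-3) = -0.4891.
u_3 = v_3 − 2.7530·q_1 + 0.4891·q_2 = (1.8182, 2.7273, -2.7273).
‖u_3‖ = 4.2640, so q_3 = (0.4264, 0.6396, -0.6396).

q_3 = (0.4264, 0.6396, -0.6396)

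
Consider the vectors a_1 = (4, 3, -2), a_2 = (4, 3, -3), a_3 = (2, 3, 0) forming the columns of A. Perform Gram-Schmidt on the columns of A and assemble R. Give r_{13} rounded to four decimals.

r_{13} = 3.1568

a_1 = (4, 3, -2); ‖a_1‖ = 5.3852, so q_1 = (0.7428, 0.5571, -0.3714).
r_{13} = q_1·a_3 = 3.1568.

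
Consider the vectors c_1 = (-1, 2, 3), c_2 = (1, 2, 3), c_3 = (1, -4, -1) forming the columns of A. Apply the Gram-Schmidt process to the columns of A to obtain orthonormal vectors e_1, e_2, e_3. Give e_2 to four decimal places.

e_2 = (0.9636, 0.1482, 0.2224)

c_1 = (-1, 2, 3); ‖c_1‖ = 3.7417, so e_1 = (-0.2673, 0.5345, 0.8018).
e_1·c_2 = (-0.2673)·1 + 0.5345·2 + 0.8018·3 = 3.2071.
u_2 = c_2 − 3.2071·e_1 = (1.8571, 0.2857, 0.4286).
‖u_2‖ = 1.9272, so e_2 = (0.9636, 0.1482, 0.2224).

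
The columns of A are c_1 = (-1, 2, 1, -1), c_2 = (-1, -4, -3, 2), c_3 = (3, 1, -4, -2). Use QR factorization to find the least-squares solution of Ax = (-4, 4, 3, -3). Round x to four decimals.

x = (3.0710, 0.3341, -0.1707)

c_1 = (-1, 2, 1, -1); ‖c_1‖ = 2.6458, so e_1 = (-0.3780, 0.7559, 0.3780, -0.3780).
e_1·c_2 = (-0.3780)·(-1) + 0.7559·(-4) + 0.3780·(-3) + (-0.3780)·2 = -4.5356.
u_2 = c_2 + 4.5356·e_1 = (-2.7143, -0.5714, -1.2857, 0.2857).
‖u_2‖ = 3.0706, so e_2 = (-0.8840, -0.1861, -0.4187, 0.0930).
e_1·c_3 = (-0.3780)·3 + 0.7559·1 + 0.3780·(-4) + (-0.3780)·(-2) = -1.1339; e_2·c_3 = (-0.8840)·3 + (-0.1861)·1 + (-0.4187)·(-4) + 0.0930·(-2) = -1.3492.
u_3 = c_3 + 1.1339·e_1 + 1.3492·e_2 = (1.3788, 1.6061, -4.1364, -2.3030).
‖u_3‖ = 5.1859, so e_3 = (0.2659, 0.3097, -0.7976, -0.4441).
Qᵀb = (6.8034, 1.2562, -0.8853).
Back-substitute: x_3 = -0.8853/5.1859 = -0.1707.
x_2 = (1.2562 + 1.3492·(-0.1707))/3.0706 = 0.3341.
x_1 = (6.8034 + 4.5356·0.3341 + 1.1339·(-0.1707))/2.6458 = 3.0710.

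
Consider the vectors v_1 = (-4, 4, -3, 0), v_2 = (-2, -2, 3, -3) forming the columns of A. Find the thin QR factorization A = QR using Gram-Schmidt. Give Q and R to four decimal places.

Q = [[-0.6247, -0.5872], [0.6247, -0.2289], [-0.4685, 0.4777], [0.0000, -0.6121]], R = [[6.4031, -1.4056], [0.0000, 4.9015]]

v_1 = (-4, 4, -3, 0); ‖v_1‖ = 6.4031, so q_1 = (-0.6247, 0.6247, -0.4685, 0.0000).
q_1·v_2 = (-0.6247)·(-2) + 0.6247·(-2) + (-0.4685)·3 + 0.0000·(-3) = -1.4056.
u_2 = v_2 + 1.4056·q_1 = (-2.8780, -1.1220, 2.3415, -3.0000).
‖u_2‖ = 4.9015, so q_2 = (-0.5872, -0.2289, 0.4777, -0.6121).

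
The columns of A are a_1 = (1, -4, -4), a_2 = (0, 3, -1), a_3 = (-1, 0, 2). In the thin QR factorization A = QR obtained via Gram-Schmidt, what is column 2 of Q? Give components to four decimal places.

q_2 = (0.0854, 0.7151, -0.6938)

q_1 = a_1/‖a_1‖ = (1, -4, -4)/5.7446 = (0.1741, -0.6963, -0.6963).
r_{12} = q_1·a_2 = -1.3926.
u_2 = a_2 + 1.3926·q_1 = (0.2424, 2.0303, -1.9697).
‖u_2‖ = 2.8391, so q_2 = (0.0854, 0.7151, -0.6938).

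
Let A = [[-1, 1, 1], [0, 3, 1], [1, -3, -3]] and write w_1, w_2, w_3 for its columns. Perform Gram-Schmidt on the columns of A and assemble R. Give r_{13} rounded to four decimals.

r_{13} = -2.8284

q_1 = w_1/‖w_1‖ = (-1, 0, 1)/1.4142 = (-0.7071, 0.0000, 0.7071).
r_{13} = q_1·w_3 = -2.8284.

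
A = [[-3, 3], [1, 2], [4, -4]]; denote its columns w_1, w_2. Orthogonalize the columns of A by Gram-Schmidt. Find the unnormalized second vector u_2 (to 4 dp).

w_1 = (-3, 1, 4); ‖w_1‖ = 5.0990, so q_1 = (-0.5883, 0.1961, 0.7845).
q_1·w_2 = (-0.5883)·3 + 0.1961·2 + 0.7845·(-4) = -4.5107.
u_2 = w_2 + 4.5107·q_1 = (0.3462, 2.8846, -0.4615).

u_2 = (0.3462, 2.8846, -0.4615)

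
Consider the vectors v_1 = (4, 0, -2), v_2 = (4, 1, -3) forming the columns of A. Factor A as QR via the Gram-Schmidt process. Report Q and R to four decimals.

v_1 = (4, 0, -2); ‖v_1‖ = 4.4721, so q_1 = (0.8944, 0.0000, -0.4472).
q_1·v_2 = 0.8944·4 + 0.0000·1 + (-0.4472)·(-3) = 4.9193.
u_2 = v_2 − 4.9193·q_1 = (-0.4000, 1.0000, -0.8000).
‖u_2‖ = 1.3416, so q_2 = (-0.2981, 0.7454, -0.5963).

Q = [[0.8944, -0.2981], [0.0000, 0.7454], [-0.4472, -0.5963]], R = [[4.4721, 4.9193], [0.0000, 1.3416]]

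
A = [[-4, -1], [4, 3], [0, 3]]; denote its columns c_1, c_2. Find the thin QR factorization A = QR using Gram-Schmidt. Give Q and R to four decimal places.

c_1 = (-4, 4, 0); ‖c_1‖ = 5.6569, so q_1 = (-0.7071, 0.7071, 0.0000).
q_1·c_2 = (-0.7071)·(-1) + 0.7071·3 + 0.0000·3 = 2.8284.
u_2 = c_2 − 2.8284·q_1 = (1.0000, 1.0000, 3.0000).
‖u_2‖ = 3.3166, so q_2 = (0.3015, 0.3015, 0.9045).

Q = [[-0.7071, 0.3015], [0.7071, 0.3015], [0.0000, 0.9045]], R = [[5.6569, 2.8284], [0.0000, 3.3166]]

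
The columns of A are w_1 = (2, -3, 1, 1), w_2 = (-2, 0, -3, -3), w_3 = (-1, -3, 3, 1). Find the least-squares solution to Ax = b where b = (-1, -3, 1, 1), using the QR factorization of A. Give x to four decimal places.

w_1 = (2, -3, 1, 1); ‖w_1‖ = 3.8730, so e_1 = (0.5164, -0.7746, 0.2582, 0.2582).
e_1·w_2 = 0.5164·(-2) + (-0.7746)·0 + 0.2582·(-3) + 0.2582·(-3) = -2.5820.
u_2 = w_2 + 2.5820·e_1 = (-0.6667, -2.0000, -2.3333, -2.3333).
‖u_2‖ = 3.9158, so e_2 = (-0.1703, -0.5108, -0.5959, -0.5959).
e_1·w_3 = 0.5164·(-1) + (-0.7746)·(-3) + 0.2582·3 + 0.2582·1 = 2.8402; e_2·w_3 = (-0.1703)·(-1) + (-0.5108)·(-3) + (-0.5959)·3 + (-0.5959)·1 = -0.6810.
u_3 = w_3 − 2.8402·e_1 + 0.6810·e_2 = (-2.5826, -1.1478, 1.8609, -0.1391).
‖u_3‖ = 3.3867, so e_3 = (-0.7626, -0.3389, 0.5495, -0.0411).
Qᵀb = (2.3238, 0.5108, 2.2877).
Back-substitute: x_3 = 2.2877/3.3867 = 0.6755.
x_2 = (0.5108 + 0.6810·0.6755)/3.9158 = 0.2479.
x_1 = (2.3238 + 2.5820·0.2479 − 2.8402·0.6755)/3.8730 = 0.2699.

x = (0.2699, 0.2479, 0.6755)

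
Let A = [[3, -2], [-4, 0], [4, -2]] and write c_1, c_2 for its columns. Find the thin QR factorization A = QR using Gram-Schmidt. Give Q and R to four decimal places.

c_1 = (3, -4, 4); ‖c_1‖ = 6.4031, so q_1 = (0.4685, -0.6247, 0.6247).
q_1·c_2 = 0.4685·(-2) + (-0.6247)·0 + 0.6247·(-2) = -2.1864.
u_2 = c_2 + 2.1864·q_1 = (-0.9756, -1.3659, -0.6341).
‖u_2‖ = 1.7943, so q_2 = (-0.5437, -0.7612, -0.3534).

Q = [[0.4685, -0.5437], [-0.6247, -0.7612], [0.6247, -0.3534]], R = [[6.4031, -2.1864], [0.0000, 1.7943]]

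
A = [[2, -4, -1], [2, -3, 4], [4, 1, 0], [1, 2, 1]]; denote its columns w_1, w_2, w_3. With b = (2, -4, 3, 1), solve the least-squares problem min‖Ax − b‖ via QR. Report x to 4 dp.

x = (0.7707, 0.2750, -1.1525)

e_1 = w_1/‖w_1‖ = (2, 2, 4, 1)/5.0000 = (0.4000, 0.4000, 0.8000, 0.2000).
r_{12} = e_1·w_2 = -1.6000.
u_2 = w_2 + 1.6000·e_1 = (-3.3600, -2.3600, 2.2800, 2.3200).
‖u_2‖ = 5.2383, so e_2 = (-0.6414, -0.4505, 0.4353, 0.4429).
r_{13} = e_1·w_3 = 1.4000; r_{23} = e_2·w_3 = -0.7178.
u_3 = w_3 − 1.4000·e_1 + 0.7178·e_2 = (-2.0204, 3.1166, -0.8076, 1.0379).
‖u_3‖ = 3.9401, so e_3 = (-0.5128, 0.7910, -0.2050, 0.2634).
Qᵀb = (1.8000, 2.2679, -4.5410).
Back-substitute: x_3 = -4.5410/3.9401 = -1.1525.
x_2 = (2.2679 + 0.7178·(-1.1525))/5.2383 = 0.2750.
x_1 = (1.8000 + 1.6000·0.2750 − 1.4000·(-1.1525))/5.0000 = 0.7707.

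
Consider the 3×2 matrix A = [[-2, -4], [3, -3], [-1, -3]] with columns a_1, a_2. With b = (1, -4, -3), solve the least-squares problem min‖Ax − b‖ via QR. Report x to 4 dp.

x = (-0.8644, 0.5508)

a_1 = (-2, 3, -1); ‖a_1‖ = 3.7417, so e_1 = (-0.5345, 0.8018, -0.2673).
e_1·a_2 = (-0.5345)·(-4) + 0.8018·(-3) + (-0.2673)·(-3) = 0.5345.
u_2 = a_2 − 0.5345·e_1 = (-3.7143, -3.4286, -2.8571).
‖u_2‖ = 5.8064, so e_2 = (-0.6397, -0.5905, -0.4921).
Qᵀb = (-2.9399, 3.1984).
Back-substitute: x_2 = 3.1984/5.8064 = 0.5508.
x_1 = (-2.9399 − 0.5345·0.5508)/3.7417 = -0.8644.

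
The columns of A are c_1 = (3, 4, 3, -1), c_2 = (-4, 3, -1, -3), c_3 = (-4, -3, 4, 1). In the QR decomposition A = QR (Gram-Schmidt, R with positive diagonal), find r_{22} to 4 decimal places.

r_{22} = 5.9161

c_1 = (3, 4, 3, -1); ‖c_1‖ = 5.9161, so q_1 = (0.5071, 0.6761, 0.5071, -0.1690).
q_1·c_2 = 0.5071·(-4) + 0.6761·3 + 0.5071·(-1) + (-0.1690)·(-3) = 0.0000.
u_2 = c_2 + 0.0000·q_1 = (-4.0000, 3.0000, -1.0000, -3.0000).
r_{22} = ‖u_2‖ = 5.9161.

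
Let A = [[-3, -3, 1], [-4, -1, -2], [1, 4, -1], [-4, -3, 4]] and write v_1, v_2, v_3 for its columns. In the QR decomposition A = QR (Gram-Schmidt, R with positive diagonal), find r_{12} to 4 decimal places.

e_1 = v_1/‖v_1‖ = (-3, -4, 1, -4)/6.4807 = (-0.4629, -0.6172, 0.1543, -0.6172).
r_{12} = e_1·v_2 = 4.4748.

r_{12} = 4.4748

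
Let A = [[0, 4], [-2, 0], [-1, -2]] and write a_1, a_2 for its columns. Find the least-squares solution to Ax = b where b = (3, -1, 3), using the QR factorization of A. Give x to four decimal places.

x = (-0.3333, 0.3333)

q_1 = a_1/‖a_1‖ = (0, -2, -1)/2.2361 = (0.0000, -0.8944, -0.4472).
r_{12} = q_1·a_2 = 0.8944.
u_2 = a_2 − 0.8944·q_1 = (4.0000, 0.8000, -1.6000).
‖u_2‖ = 4.3818, so q_2 = (0.9129, 0.1826, -0.3651).
Qᵀb = (-0.4472, 1.4606).
Back-substitute: x_2 = 1.4606/4.3818 = 0.3333.
x_1 = (-0.4472 − 0.8944·0.3333)/2.2361 = -0.3333.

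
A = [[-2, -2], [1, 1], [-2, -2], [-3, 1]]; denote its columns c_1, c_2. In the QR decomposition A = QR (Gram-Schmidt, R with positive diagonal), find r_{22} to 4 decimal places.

c_1 = (-2, 1, -2, -3); ‖c_1‖ = 4.2426, so q_1 = (-0.4714, 0.2357, -0.4714, -0.7071).
q_1·c_2 = (-0.4714)·(-2) + 0.2357·1 + (-0.4714)·(-2) + (-0.7071)·1 = 1.4142.
u_2 = c_2 − 1.4142·q_1 = (-1.3333, 0.6667, -1.3333, 2.0000).
r_{22} = ‖u_2‖ = 2.8284.

r_{22} = 2.8284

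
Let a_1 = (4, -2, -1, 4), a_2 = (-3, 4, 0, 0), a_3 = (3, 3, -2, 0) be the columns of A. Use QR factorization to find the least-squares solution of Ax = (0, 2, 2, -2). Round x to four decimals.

e_1 = a_1/‖a_1‖ = (4, -2, -1, 4)/6.0828 = (0.6576, -0.3288, -0.1644, 0.6576).
r_{12} = e_1·a_2 = -3.2880.
u_2 = a_2 + 3.2880·e_1 = (-0.8378, 2.9189, -0.5405, 2.1622).
‖u_2‖ = 3.7669, so e_2 = (-0.2224, 0.7749, -0.1435, 0.5740).
r_{13} = e_1·a_3 = 1.3152; r_{23} = e_2·a_3 = 1.9444.
u_3 = a_3 − 1.3152·e_1 − 1.9444·e_2 = (2.5676, 1.9257, -1.5048, -1.9810).
‖u_3‖ = 4.0607, so e_3 = (0.6323, 0.4742, -0.3706, -0.4878).
Qᵀb = (-2.3016, 0.1148, 1.1830).
Back-substitute: x_3 = 1.1830/4.0607 = 0.2913.
x_2 = (0.1148 − 1.9444·0.2913)/3.7669 = -0.1199.
x_1 = (-2.3016 + 3.2880·(-0.1199) − 1.3152·0.2913)/6.0828 = -0.5062.

x = (-0.5062, -0.1199, 0.2913)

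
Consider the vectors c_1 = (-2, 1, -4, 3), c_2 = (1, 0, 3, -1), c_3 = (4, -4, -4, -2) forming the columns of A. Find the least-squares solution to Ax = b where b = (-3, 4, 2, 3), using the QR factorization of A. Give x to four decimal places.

q_1 = c_1/‖c_1‖ = (-2, 1, -4, 3)/5.4772 = (-0.3651, 0.1826, -0.7303, 0.5477).
r_{12} = q_1·c_2 = -3.1038.
u_2 = c_2 + 3.1038·q_1 = (-0.1333, 0.5667, 0.7333, 0.7000).
‖u_2‖ = 1.1690, so q_2 = (-0.1141, 0.4847, 0.6273, 0.5988).
r_{13} = q_1·c_3 = -0.3651; r_{23} = q_2·c_3 = -6.1018.
u_3 = c_3 + 0.3651·q_1 + 6.1018·q_2 = (3.1707, -0.9756, -0.4390, 1.8537).
‖u_3‖ = 3.8255, so q_3 = (0.8288, -0.2550, -0.1148, 0.4846).
Qᵀb = (2.0083, 5.3320, -2.2825).
Back-substitute: x_3 = -2.2825/3.8255 = -0.5967.
x_2 = (5.3320 + 6.1018·(-0.5967))/1.1690 = 1.4467.
x_1 = (2.0083 + 3.1038·1.4467 + 0.3651·(-0.5967))/5.4772 = 1.1467.

x = (1.1467, 1.4467, -0.5967)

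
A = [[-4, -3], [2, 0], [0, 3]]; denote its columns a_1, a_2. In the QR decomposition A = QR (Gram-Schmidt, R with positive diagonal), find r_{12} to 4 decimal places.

a_1 = (-4, 2, 0); ‖a_1‖ = 4.4721, so e_1 = (-0.8944, 0.4472, 0.0000).
r_{12} = e_1·a_2 = 2.6833.

r_{12} = 2.6833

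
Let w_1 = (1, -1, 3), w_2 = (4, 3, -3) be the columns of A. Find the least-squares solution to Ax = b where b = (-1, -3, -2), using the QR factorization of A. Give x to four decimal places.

w_1 = (1, -1, 3); ‖w_1‖ = 3.3166, so e_1 = (0.3015, -0.3015, 0.9045).
e_1·w_2 = 0.3015·4 + (-0.3015)·3 + 0.9045·(-3) = -2.4121.
u_2 = w_2 + 2.4121·e_1 = (4.7273, 2.2727, -0.8182).
‖u_2‖ = 5.3087, so e_2 = (0.8905, 0.4281, -0.1541).
Qᵀb = (-1.2060, -1.8666).
Back-substitute: x_2 = -1.8666/5.3087 = -0.3516.
x_1 = (-1.2060 + 2.4121·(-0.3516))/3.3166 = -0.6194.

x = (-0.6194, -0.3516)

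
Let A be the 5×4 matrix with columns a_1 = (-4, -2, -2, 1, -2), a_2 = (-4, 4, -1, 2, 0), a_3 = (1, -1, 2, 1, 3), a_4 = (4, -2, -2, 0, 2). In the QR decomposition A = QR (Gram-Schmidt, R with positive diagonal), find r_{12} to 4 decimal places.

r_{12} = 2.2283

a_1 = (-4, -2, -2, 1, -2); ‖a_1‖ = 5.3852, so e_1 = (-0.7428, -0.3714, -0.3714, 0.1857, -0.3714).
r_{12} = e_1·a_2 = 2.2283.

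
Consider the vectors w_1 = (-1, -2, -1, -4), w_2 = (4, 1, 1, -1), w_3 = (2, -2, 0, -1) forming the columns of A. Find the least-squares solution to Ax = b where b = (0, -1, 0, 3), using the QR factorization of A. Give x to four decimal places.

w_1 = (-1, -2, -1, -4); ‖w_1‖ = 4.6904, so e_1 = (-0.2132, -0.4264, -0.2132, -0.8528).
e_1·w_2 = (-0.2132)·4 + (-0.4264)·1 + (-0.2132)·1 + (-0.8528)·(-1) = -0.6396.
u_2 = w_2 + 0.6396·e_1 = (3.8636, 0.7273, 0.8636, -1.5455).
‖u_2‖ = 4.3117, so e_2 = (0.8961, 0.1687, 0.2003, -0.3584).
e_1·w_3 = (-0.2132)·2 + (-0.4264)·(-2) + (-0.2132)·0 + (-0.8528)·(-1) = 1.2792; e_2·w_3 = 0.8961·2 + 0.1687·(-2) + 0.2003·0 + (-0.3584)·(-1) = 1.8132.
u_3 = w_3 − 1.2792·e_1 − 1.8132·e_2 = (0.6479, -1.7604, -0.0905, 0.7408).
‖u_3‖ = 2.0189, so e_3 = (0.3209, -0.8720, -0.0448, 0.3670).
Qᵀb = (-2.1320, -1.2440, 1.9728).
Back-substitute: x_3 = 1.9728/2.0189 = 0.9772.
x_2 = (-1.2440 − 1.8132·0.9772)/4.3117 = -0.6995.
x_1 = (-2.1320 + 0.6396·(-0.6995) − 1.2792·0.9772)/4.6904 = -0.8164.

x = (-0.8164, -0.6995, 0.9772)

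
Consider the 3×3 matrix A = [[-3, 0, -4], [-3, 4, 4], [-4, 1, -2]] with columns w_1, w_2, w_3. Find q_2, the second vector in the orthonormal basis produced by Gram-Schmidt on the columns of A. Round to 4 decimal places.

w_1 = (-3, -3, -4); ‖w_1‖ = 5.8310, so q_1 = (-0.5145, -0.5145, -0.6860).
q_1·w_2 = (-0.5145)·0 + (-0.5145)·4 + (-0.6860)·1 = -2.7440.
u_2 = w_2 + 2.7440·q_1 = (-1.4118, 2.5882, -0.8824).
‖u_2‖ = 3.0774, so q_2 = (-0.4587, 0.8410, -0.2867).

q_2 = (-0.4587, 0.8410, -0.2867)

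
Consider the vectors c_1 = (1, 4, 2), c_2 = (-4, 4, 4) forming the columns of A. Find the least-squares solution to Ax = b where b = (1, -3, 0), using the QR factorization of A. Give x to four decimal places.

c_1 = (1, 4, 2); ‖c_1‖ = 4.5826, so e_1 = (0.2182, 0.8729, 0.4364).
e_1·c_2 = 0.2182·(-4) + 0.8729·4 + 0.4364·4 = 4.3644.
u_2 = c_2 − 4.3644·e_1 = (-4.9524, 0.1905, 2.0952).
‖u_2‖ = 5.3807, so e_2 = (-0.9204, 0.0354, 0.3894).
Qᵀb = (-2.4004, -1.0266).
Back-substitute: x_2 = -1.0266/5.3807 = -0.1908.
x_1 = (-2.4004 − 4.3644·(-0.1908))/4.5826 = -0.3421.

x = (-0.3421, -0.1908)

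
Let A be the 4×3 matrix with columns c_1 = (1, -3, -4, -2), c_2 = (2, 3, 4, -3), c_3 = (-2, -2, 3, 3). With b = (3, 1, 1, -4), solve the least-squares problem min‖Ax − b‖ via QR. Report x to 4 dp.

x = (0.6267, 0.9259, -0.0671)

c_1 = (1, -3, -4, -2); ‖c_1‖ = 5.4772, so q_1 = (0.1826, -0.5477, -0.7303, -0.3651).
q_1·c_2 = 0.1826·2 + (-0.5477)·3 + (-0.7303)·4 + (-0.3651)·(-3) = -3.1038.
u_2 = c_2 + 3.1038·q_1 = (2.5667, 1.3000, 1.7333, -4.1333).
‖u_2‖ = 5.3260, so q_2 = (0.4819, 0.2441, 0.3254, -0.7761).
q_1·c_3 = 0.1826·(-2) + (-0.5477)·(-2) + (-0.7303)·3 + (-0.3651)·3 = -2.5560; q_2·c_3 = 0.4819·(-2) + 0.2441·(-2) + 0.3254·3 + (-0.7761)·3 = -2.8038.
u_3 = c_3 + 2.5560·q_1 + 2.8038·q_2 = (-0.1821, -2.7156, 2.0458, -0.1093).
‖u_3‖ = 3.4066, so q_3 = (-0.0535, -0.7972, 0.6005, -0.0321).
Qᵀb = (0.7303, 5.1195, -0.2287).
Back-substitute: x_3 = -0.2287/3.4066 = -0.0671.
x_2 = (5.1195 + 2.8038·(-0.0671))/5.3260 = 0.9259.
x_1 = (0.7303 + 3.1038·0.9259 + 2.5560·(-0.0671))/5.4772 = 0.6267.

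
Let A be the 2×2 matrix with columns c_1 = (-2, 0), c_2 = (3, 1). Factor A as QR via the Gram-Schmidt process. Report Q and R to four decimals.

q_1 = c_1/‖c_1‖ = (-2, 0)/2.0000 = (-1.0000, 0.0000).
r_{12} = q_1·c_2 = -3.0000.
u_2 = c_2 + 3.0000·q_1 = (0.0000, 1.0000).
‖u_2‖ = 1.0000, so q_2 = (0.0000, 1.0000).

Q = [[-1.0000, 0.0000], [0.0000, 1.0000]], R = [[2.0000, -3.0000], [0.0000, 1.0000]]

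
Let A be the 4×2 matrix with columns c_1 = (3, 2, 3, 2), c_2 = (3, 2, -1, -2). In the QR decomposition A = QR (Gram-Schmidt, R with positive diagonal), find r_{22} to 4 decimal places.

c_1 = (3, 2, 3, 2); ‖c_1‖ = 5.0990, so q_1 = (0.5883, 0.3922, 0.5883, 0.3922).
q_1·c_2 = 0.5883·3 + 0.3922·2 + 0.5883·(-1) + 0.3922·(-2) = 1.1767.
u_2 = c_2 − 1.1767·q_1 = (2.3077, 1.5385, -1.6923, -2.4615).
r_{22} = ‖u_2‖ = 4.0762.

r_{22} = 4.0762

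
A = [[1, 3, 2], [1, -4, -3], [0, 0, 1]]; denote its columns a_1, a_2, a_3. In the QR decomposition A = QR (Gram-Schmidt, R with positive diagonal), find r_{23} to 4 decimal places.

a_1 = (1, 1, 0); ‖a_1‖ = 1.4142, so e_1 = (0.7071, 0.7071, 0.0000).
e_1·a_2 = 0.7071·3 + 0.7071·(-4) + 0.0000·0 = -0.7071.
u_2 = a_2 + 0.7071·e_1 = (3.5000, -3.5000, 0.0000).
‖u_2‖ = 4.9497, so e_2 = (0.7071, -0.7071, 0.0000).
r_{23} = e_2·a_3 = 3.5355.

r_{23} = 3.5355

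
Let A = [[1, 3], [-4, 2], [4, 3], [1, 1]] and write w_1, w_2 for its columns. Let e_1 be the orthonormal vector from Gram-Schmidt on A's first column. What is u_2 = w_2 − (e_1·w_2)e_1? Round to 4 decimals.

w_1 = (1, -4, 4, 1); ‖w_1‖ = 5.8310, so e_1 = (0.1715, -0.6860, 0.6860, 0.1715).
e_1·w_2 = 0.1715·3 + (-0.6860)·2 + 0.6860·3 + 0.1715·1 = 1.3720.
u_2 = w_2 − 1.3720·e_1 = (2.7647, 2.9412, 2.0588, 0.7647).

u_2 = (2.7647, 2.9412, 2.0588, 0.7647)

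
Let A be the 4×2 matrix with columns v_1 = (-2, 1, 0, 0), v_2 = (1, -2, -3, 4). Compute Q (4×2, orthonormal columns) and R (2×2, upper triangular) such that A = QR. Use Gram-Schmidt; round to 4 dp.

v_1 = (-2, 1, 0, 0); ‖v_1‖ = 2.2361, so q_1 = (-0.8944, 0.4472, 0.0000, 0.0000).
q_1·v_2 = (-0.8944)·1 + 0.4472·(-2) + 0.0000·(-3) + 0.0000·4 = -1.7889.
u_2 = v_2 + 1.7889·q_1 = (-0.6000, -1.2000, -3.0000, 4.0000).
‖u_2‖ = 5.1769, so q_2 = (-0.1159, -0.2318, -0.5795, 0.7727).

Q = [[-0.8944, -0.1159], [0.4472, -0.2318], [0.0000, -0.5795], [0.0000, 0.7727]], R = [[2.2361, -1.7889], [0.0000, 5.1769]]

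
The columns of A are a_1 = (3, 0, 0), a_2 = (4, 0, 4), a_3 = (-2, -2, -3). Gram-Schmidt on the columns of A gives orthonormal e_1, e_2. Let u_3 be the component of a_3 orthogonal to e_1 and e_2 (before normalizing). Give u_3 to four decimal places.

e_1 = a_1/‖a_1‖ = (3, 0, 0)/3.0000 = (1.0000, 0.0000, 0.0000).
r_{12} = e_1·a_2 = 4.0000.
u_2 = a_2 − 4.0000·e_1 = (0.0000, 0.0000, 4.0000).
‖u_2‖ = 4.0000, so e_2 = (0.0000, 0.0000, 1.0000).
r_{13} = e_1·a_3 = -2.0000; r_{23} = e_2·a_3 = -3.0000.
u_3 = a_3 + 2.0000·e_1 + 3.0000·e_2 = (0.0000, -2.0000, 0.0000).

u_3 = (0.0000, -2.0000, 0.0000)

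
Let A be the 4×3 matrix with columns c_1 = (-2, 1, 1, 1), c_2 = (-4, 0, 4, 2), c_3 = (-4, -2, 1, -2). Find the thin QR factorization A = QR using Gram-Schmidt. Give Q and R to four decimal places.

c_1 = (-2, 1, 1, 1); ‖c_1‖ = 2.6458, so e_1 = (-0.7559, 0.3780, 0.3780, 0.3780).
e_1·c_2 = (-0.7559)·(-4) + 0.3780·0 + 0.3780·4 + 0.3780·2 = 5.2915.
u_2 = c_2 − 5.2915·e_1 = (0.0000, -2.0000, 2.0000, 0.0000).
‖u_2‖ = 2.8284, so e_2 = (0.0000, -0.7071, 0.7071, 0.0000).
e_1·c_3 = (-0.7559)·(-4) + 0.3780·(-2) + 0.3780·1 + 0.3780·(-2) = 1.8898; e_2·c_3 = (0.0000)·(-4) + (-0.7071)·(-2) + 0.7071·1 + 0.0000·(-2) = 2.1213.
u_3 = c_3 − 1.8898·e_1 − 2.1213·e_2 = (-2.5714, -1.2143, -1.2143, -2.7143).
‖u_3‖ = 4.1144, so e_3 = (-0.6250, -0.2951, -0.2951, -0.6597).

Q = [[-0.7559, 0.0000, -0.6250], [0.3780, -0.7071, -0.2951], [0.3780, 0.7071, -0.2951], [0.3780, 0.0000, -0.6597]], R = [[2.6458, 5.2915, 1.8898], [0.0000, 2.8284, 2.1213], [0.0000, 0.0000, 4.1144]]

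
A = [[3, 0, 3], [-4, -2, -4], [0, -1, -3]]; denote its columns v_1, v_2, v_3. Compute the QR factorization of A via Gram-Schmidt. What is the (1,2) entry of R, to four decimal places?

r_{12} = 1.6000

v_1 = (3, -4, 0); ‖v_1‖ = 5.0000, so e_1 = (0.6000, -0.8000, 0.0000).
r_{12} = e_1·v_2 = 1.6000.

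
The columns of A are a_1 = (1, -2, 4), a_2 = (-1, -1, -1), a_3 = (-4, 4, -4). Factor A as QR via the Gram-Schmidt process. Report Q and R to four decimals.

a_1 = (1, -2, 4); ‖a_1‖ = 4.5826, so e_1 = (0.2182, -0.4364, 0.8729).
e_1·a_2 = 0.2182·(-1) + (-0.4364)·(-1) + 0.8729·(-1) = -0.6547.
u_2 = a_2 + 0.6547·e_1 = (-0.8571, -1.2857, -0.4286).
‖u_2‖ = 1.6036, so e_2 = (-0.5345, -0.8018, -0.2673).
e_1·a_3 = 0.2182·(-4) + (-0.4364)·4 + 0.8729·(-4) = -6.1101; e_2·a_3 = (-0.5345)·(-4) + (-0.8018)·4 + (-0.2673)·(-4) = 0.0000.
u_3 = a_3 + 6.1101·e_1 + 0.0000·e_2 = (-2.6667, 1.3333, 1.3333).
‖u_3‖ = 3.2660, so e_3 = (-0.8165, 0.4082, 0.4082).

Q = [[0.2182, -0.5345, -0.8165], [-0.4364, -0.8018, 0.4082], [0.8729, -0.2673, 0.4082]], R = [[4.5826, -0.6547, -6.1101], [0.0000, 1.6036, 0.0000], [0.0000, 0.0000, 3.2660]]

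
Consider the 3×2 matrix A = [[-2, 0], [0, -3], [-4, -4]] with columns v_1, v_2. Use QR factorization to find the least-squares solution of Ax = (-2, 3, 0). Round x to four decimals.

q_1 = v_1/‖v_1‖ = (-2, 0, -4)/4.4721 = (-0.4472, 0.0000, -0.8944).
r_{12} = q_1·v_2 = 3.5777.
u_2 = v_2 − 3.5777·q_1 = (1.6000, -3.0000, -0.8000).
‖u_2‖ = 3.4928, so q_2 = (0.4581, -0.8589, -0.2290).
Qᵀb = (0.8944, -3.4928).
Back-substitute: x_2 = -3.4928/3.4928 = -1.0000.
x_1 = (0.8944 − 3.5777·(-1.0000))/4.4721 = 1.0000.

x = (1.0000, -1.0000)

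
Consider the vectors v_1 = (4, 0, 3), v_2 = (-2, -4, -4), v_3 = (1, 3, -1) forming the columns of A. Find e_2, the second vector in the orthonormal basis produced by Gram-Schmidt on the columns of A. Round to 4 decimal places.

e_2 = (0.2683, -0.8944, -0.3578)

e_1 = v_1/‖v_1‖ = (4, 0, 3)/5.0000 = (0.8000, 0.0000, 0.6000).
r_{12} = e_1·v_2 = -4.0000.
u_2 = v_2 + 4.0000·e_1 = (1.2000, -4.0000, -1.6000).
‖u_2‖ = 4.4721, so e_2 = (0.2683, -0.8944, -0.3578).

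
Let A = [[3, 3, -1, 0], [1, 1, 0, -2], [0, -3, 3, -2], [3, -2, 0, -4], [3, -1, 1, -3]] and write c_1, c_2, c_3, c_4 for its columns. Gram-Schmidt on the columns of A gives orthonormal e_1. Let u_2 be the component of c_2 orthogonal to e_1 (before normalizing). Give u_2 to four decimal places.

c_1 = (3, 1, 0, 3, 3); ‖c_1‖ = 5.2915, so e_1 = (0.5669, 0.1890, 0.0000, 0.5669, 0.5669).
e_1·c_2 = 0.5669·3 + 0.1890·1 + 0.0000·(-3) + 0.5669·(-2) + 0.5669·(-1) = 0.1890.
u_2 = c_2 − 0.1890·e_1 = (2.8929, 0.9643, -3.0000, -2.1071, -1.1071).

u_2 = (2.8929, 0.9643, -3.0000, -2.1071, -1.1071)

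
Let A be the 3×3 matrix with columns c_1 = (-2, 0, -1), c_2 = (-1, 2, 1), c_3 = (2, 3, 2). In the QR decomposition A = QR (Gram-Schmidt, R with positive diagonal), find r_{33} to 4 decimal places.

c_1 = (-2, 0, -1); ‖c_1‖ = 2.2361, so q_1 = (-0.8944, 0.0000, -0.4472).
q_1·c_2 = (-0.8944)·(-1) + 0.0000·2 + (-0.4472)·1 = 0.4472.
u_2 = c_2 − 0.4472·q_1 = (-0.6000, 2.0000, 1.2000).
‖u_2‖ = 2.4083, so q_2 = (-0.2491, 0.8305, 0.4983).
q_1·c_3 = (-0.8944)·2 + 0.0000·3 + (-0.4472)·2 = -2.6833; q_2·c_3 = (-0.2491)·2 + 0.8305·3 + 0.4983·2 = 2.9896.
u_3 = c_3 + 2.6833·q_1 − 2.9896·q_2 = (0.3448, 0.5172, -0.6897).
r_{33} = ‖u_3‖ = 0.9285.

r_{33} = 0.9285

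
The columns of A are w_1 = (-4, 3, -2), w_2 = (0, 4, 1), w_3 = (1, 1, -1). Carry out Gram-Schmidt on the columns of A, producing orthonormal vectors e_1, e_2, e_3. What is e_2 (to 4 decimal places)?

e_2 = (0.3747, 0.8056, 0.4590)

w_1 = (-4, 3, -2); ‖w_1‖ = 5.3852, so e_1 = (-0.7428, 0.5571, -0.3714).
e_1·w_2 = (-0.7428)·0 + 0.5571·4 + (-0.3714)·1 = 1.8570.
u_2 = w_2 − 1.8570·e_1 = (1.3793, 2.9655, 1.6897).
‖u_2‖ = 3.6813, so e_2 = (0.3747, 0.8056, 0.4590).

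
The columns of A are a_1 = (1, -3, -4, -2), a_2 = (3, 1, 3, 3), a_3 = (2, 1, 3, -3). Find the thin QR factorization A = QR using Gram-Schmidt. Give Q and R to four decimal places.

Q = [[0.1826, 0.8680, 0.3602], [-0.5477, -0.1929, 0.0941], [-0.7303, 0.1447, 0.4306], [-0.3651, 0.4340, -0.8222]], R = [[5.4772, -3.2863, -1.2780], [0.0000, 4.1473, 0.6751], [0.0000, 0.0000, 4.5728]]

a_1 = (1, -3, -4, -2); ‖a_1‖ = 5.4772, so q_1 = (0.1826, -0.5477, -0.7303, -0.3651).
q_1·a_2 = 0.1826·3 + (-0.5477)·1 + (-0.7303)·3 + (-0.3651)·3 = -3.2863.
u_2 = a_2 + 3.2863·q_1 = (3.6000, -0.8000, 0.6000, 1.8000).
‖u_2‖ = 4.1473, so q_2 = (0.8680, -0.1929, 0.1447, 0.4340).
q_1·a_3 = 0.1826·2 + (-0.5477)·1 + (-0.7303)·3 + (-0.3651)·(-3) = -1.2780; q_2·a_3 = 0.8680·2 + (-0.1929)·1 + 0.1447·3 + 0.4340·(-3) = 0.6751.
u_3 = a_3 + 1.2780·q_1 − 0.6751·q_2 = (1.6473, 0.4302, 1.9690, -3.7597).
‖u_3‖ = 4.5728, so q_3 = (0.3602, 0.0941, 0.4306, -0.8222).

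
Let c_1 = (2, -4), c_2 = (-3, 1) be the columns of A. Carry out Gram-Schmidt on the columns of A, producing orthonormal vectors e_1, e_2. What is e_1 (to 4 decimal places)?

e_1 = (0.4472, -0.8944)

c_1 = (2, -4); ‖c_1‖ = 4.4721, so e_1 = (0.4472, -0.8944).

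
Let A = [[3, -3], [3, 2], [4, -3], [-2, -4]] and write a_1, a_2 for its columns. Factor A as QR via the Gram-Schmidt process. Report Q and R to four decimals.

Q = [[0.4867, -0.4039], [0.4867, 0.4213], [0.6489, -0.3735], [-0.3244, -0.7210]], R = [[6.1644, -1.1355], [0.0000, 6.0589]]

e_1 = a_1/‖a_1‖ = (3, 3, 4, -2)/6.1644 = (0.4867, 0.4867, 0.6489, -0.3244).
r_{12} = e_1·a_2 = -1.1355.
u_2 = a_2 + 1.1355·e_1 = (-2.4474, 2.5526, -2.2632, -4.3684).
‖u_2‖ = 6.0589, so e_2 = (-0.4039, 0.4213, -0.3735, -0.7210).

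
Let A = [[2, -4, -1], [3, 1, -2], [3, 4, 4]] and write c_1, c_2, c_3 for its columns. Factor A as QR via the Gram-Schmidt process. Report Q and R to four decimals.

Q = [[0.4264, -0.8358, 0.3459], [0.6396, 0.0082, -0.7687], [0.6396, 0.5490, 0.5381]], R = [[4.6904, 1.4924, 0.8528], [0.0000, 5.5473, 3.0154], [0.0000, 0.0000, 3.3437]]

q_1 = c_1/‖c_1‖ = (2, 3, 3)/4.6904 = (0.4264, 0.6396, 0.6396).
r_{12} = q_1·c_2 = 1.4924.
u_2 = c_2 − 1.4924·q_1 = (-4.6364, 0.0455, 3.0455).
‖u_2‖ = 5.5473, so q_2 = (-0.8358, 0.0082, 0.5490).
r_{13} = q_1·c_3 = 0.8528; r_{23} = q_2·c_3 = 3.0154.
u_3 = c_3 − 0.8528·q_1 − 3.0154·q_2 = (1.1566, -2.5702, 1.7991).
‖u_3‖ = 3.3437, so q_3 = (0.3459, -0.7687, 0.5381).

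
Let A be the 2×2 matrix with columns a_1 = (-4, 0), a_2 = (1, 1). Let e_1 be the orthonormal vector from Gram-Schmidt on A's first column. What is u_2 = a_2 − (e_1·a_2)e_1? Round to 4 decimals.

e_1 = a_1/‖a_1‖ = (-4, 0)/4.0000 = (-1.0000, 0.0000).
r_{12} = e_1·a_2 = -1.0000.
u_2 = a_2 + 1.0000·e_1 = (0.0000, 1.0000).

u_2 = (0.0000, 1.0000)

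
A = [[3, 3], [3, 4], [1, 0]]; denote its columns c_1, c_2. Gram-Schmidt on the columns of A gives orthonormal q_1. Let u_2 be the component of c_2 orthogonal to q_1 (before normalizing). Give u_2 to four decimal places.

c_1 = (3, 3, 1); ‖c_1‖ = 4.3589, so q_1 = (0.6882, 0.6882, 0.2294).
q_1·c_2 = 0.6882·3 + 0.6882·4 + 0.2294·0 = 4.8177.
u_2 = c_2 − 4.8177·q_1 = (-0.3158, 0.6842, -1.1053).

u_2 = (-0.3158, 0.6842, -1.1053)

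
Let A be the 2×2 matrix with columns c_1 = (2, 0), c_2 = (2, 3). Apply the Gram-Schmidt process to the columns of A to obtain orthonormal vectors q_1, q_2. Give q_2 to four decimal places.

q_2 = (0.0000, 1.0000)

c_1 = (2, 0); ‖c_1‖ = 2.0000, so q_1 = (1.0000, 0.0000).
q_1·c_2 = 1.0000·2 + 0.0000·3 = 2.0000.
u_2 = c_2 − 2.0000·q_1 = (0.0000, 3.0000).
‖u_2‖ = 3.0000, so q_2 = (0.0000, 1.0000).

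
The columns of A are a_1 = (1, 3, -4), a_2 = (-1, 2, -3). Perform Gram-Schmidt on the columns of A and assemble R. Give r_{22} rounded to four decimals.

e_1 = a_1/‖a_1‖ = (1, 3, -4)/5.0990 = (0.1961, 0.5883, -0.7845).
r_{12} = e_1·a_2 = 3.3340.
u_2 = a_2 − 3.3340·e_1 = (-1.6538, 0.0385, -0.3846).
r_{22} = ‖u_2‖ = 1.6984.

r_{22} = 1.6984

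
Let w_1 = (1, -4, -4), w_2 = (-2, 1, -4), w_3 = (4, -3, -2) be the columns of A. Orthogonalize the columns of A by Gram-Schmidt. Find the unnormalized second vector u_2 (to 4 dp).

u_2 = (-2.3030, 2.2121, -2.7879)

q_1 = w_1/‖w_1‖ = (1, -4, -4)/5.7446 = (0.1741, -0.6963, -0.6963).
r_{12} = q_1·w_2 = 1.7408.
u_2 = w_2 − 1.7408·q_1 = (-2.3030, 2.2121, -2.7879).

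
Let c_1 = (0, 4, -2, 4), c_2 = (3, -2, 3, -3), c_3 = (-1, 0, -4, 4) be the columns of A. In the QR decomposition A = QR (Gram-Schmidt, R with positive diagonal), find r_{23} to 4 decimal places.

r_{23} = -2.7650

e_1 = c_1/‖c_1‖ = (0, 4, -2, 4)/6.0000 = (0.0000, 0.6667, -0.3333, 0.6667).
r_{12} = e_1·c_2 = -4.3333.
u_2 = c_2 + 4.3333·e_1 = (3.0000, 0.8889, 1.5556, -0.1111).
‖u_2‖ = 3.4960, so e_2 = (0.8581, 0.2543, 0.4449, -0.0318).
r_{23} = e_2·c_3 = -2.7650.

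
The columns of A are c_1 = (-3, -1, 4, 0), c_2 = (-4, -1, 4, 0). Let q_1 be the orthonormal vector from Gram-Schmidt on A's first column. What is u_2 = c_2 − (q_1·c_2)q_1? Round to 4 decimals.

u_2 = (-0.6538, 0.1154, -0.4615, 0.0000)

q_1 = c_1/‖c_1‖ = (-3, -1, 4, 0)/5.0990 = (-0.5883, -0.1961, 0.7845, 0.0000).
r_{12} = q_1·c_2 = 5.6874.
u_2 = c_2 − 5.6874·q_1 = (-0.6538, 0.1154, -0.4615, 0.0000).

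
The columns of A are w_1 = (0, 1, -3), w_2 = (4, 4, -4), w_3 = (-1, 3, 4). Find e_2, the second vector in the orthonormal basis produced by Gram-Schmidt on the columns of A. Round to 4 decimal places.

e_2 = (0.8452, 0.5071, 0.1690)

e_1 = w_1/‖w_1‖ = (0, 1, -3)/3.1623 = (0.0000, 0.3162, -0.9487).
r_{12} = e_1·w_2 = 5.0596.
u_2 = w_2 − 5.0596·e_1 = (4.0000, 2.4000, 0.8000).
‖u_2‖ = 4.7329, so e_2 = (0.8452, 0.5071, 0.1690).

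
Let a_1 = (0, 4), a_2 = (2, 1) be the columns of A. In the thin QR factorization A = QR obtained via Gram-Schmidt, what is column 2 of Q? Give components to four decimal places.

q_2 = (1.0000, 0.0000)

a_1 = (0, 4); ‖a_1‖ = 4.0000, so q_1 = (0.0000, 1.0000).
q_1·a_2 = 0.0000·2 + 1.0000·1 = 1.0000.
u_2 = a_2 − 1.0000·q_1 = (2.0000, 0.0000).
‖u_2‖ = 2.0000, so q_2 = (1.0000, 0.0000).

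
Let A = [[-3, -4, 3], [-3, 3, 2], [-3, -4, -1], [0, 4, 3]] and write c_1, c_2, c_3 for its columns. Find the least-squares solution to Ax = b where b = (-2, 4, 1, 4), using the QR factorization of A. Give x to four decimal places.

x = (-0.9506, 0.8654, -0.3070)

e_1 = c_1/‖c_1‖ = (-3, -3, -3, 0)/5.1962 = (-0.5774, -0.5774, -0.5774, 0.0000).
r_{12} = e_1·c_2 = 2.8868.
u_2 = c_2 − 2.8868·e_1 = (-2.3333, 4.6667, -2.3333, 4.0000).
‖u_2‖ = 6.9761, so e_2 = (-0.3345, 0.6689, -0.3345, 0.5734).
r_{13} = e_1·c_3 = -2.3094; r_{23} = e_2·c_3 = 2.3891.
u_3 = c_3 + 2.3094·e_1 − 2.3891·e_2 = (2.4658, -0.9315, -1.5342, 1.6301).
‖u_3‖ = 3.4582, so e_3 = (0.7130, -0.2694, -0.4437, 0.4714).
Qᵀb = (-1.7321, 5.3038, -1.0616).
Back-substitute: x_3 = -1.0616/3.4582 = -0.3070.
x_2 = (5.3038 − 2.3891·(-0.3070))/6.9761 = 0.8654.
x_1 = (-1.7321 − 2.8868·0.8654 + 2.3094·(-0.3070))/5.1962 = -0.9506.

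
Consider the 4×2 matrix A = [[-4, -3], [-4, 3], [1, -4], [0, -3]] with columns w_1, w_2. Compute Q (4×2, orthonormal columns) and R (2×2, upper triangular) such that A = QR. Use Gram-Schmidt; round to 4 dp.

w_1 = (-4, -4, 1, 0); ‖w_1‖ = 5.7446, so e_1 = (-0.6963, -0.6963, 0.1741, 0.0000).
e_1·w_2 = (-0.6963)·(-3) + (-0.6963)·3 + 0.1741·(-4) + 0.0000·(-3) = -0.6963.
u_2 = w_2 + 0.6963·e_1 = (-3.4848, 2.5152, -3.8788, -3.0000).
‖u_2‖ = 6.5204, so e_2 = (-0.5345, 0.3857, -0.5949, -0.4601).

Q = [[-0.6963, -0.5345], [-0.6963, 0.3857], [0.1741, -0.5949], [0.0000, -0.4601]], R = [[5.7446, -0.6963], [0.0000, 6.5204]]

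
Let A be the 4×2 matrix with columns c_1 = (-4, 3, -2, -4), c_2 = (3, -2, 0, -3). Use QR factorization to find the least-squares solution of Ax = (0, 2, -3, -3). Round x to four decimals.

x = (0.5849, 0.3868)

c_1 = (-4, 3, -2, -4); ‖c_1‖ = 6.7082, so q_1 = (-0.5963, 0.4472, -0.2981, -0.5963).
q_1·c_2 = (-0.5963)·3 + 0.4472·(-2) + (-0.2981)·0 + (-0.5963)·(-3) = -0.8944.
u_2 = c_2 + 0.8944·q_1 = (2.4667, -1.6000, -0.2667, -3.5333).
‖u_2‖ = 4.6043, so q_2 = (0.5357, -0.3475, -0.0579, -0.7674).
Qᵀb = (3.5777, 1.7809).
Back-substitute: x_2 = 1.7809/4.6043 = 0.3868.
x_1 = (3.5777 + 0.8944·0.3868)/6.7082 = 0.5849.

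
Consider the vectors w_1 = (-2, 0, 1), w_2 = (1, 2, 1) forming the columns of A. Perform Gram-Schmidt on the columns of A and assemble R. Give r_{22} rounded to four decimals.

r_{22} = 2.4083

w_1 = (-2, 0, 1); ‖w_1‖ = 2.2361, so q_1 = (-0.8944, 0.0000, 0.4472).
q_1·w_2 = (-0.8944)·1 + 0.0000·2 + 0.4472·1 = -0.4472.
u_2 = w_2 + 0.4472·q_1 = (0.6000, 2.0000, 1.2000).
r_{22} = ‖u_2‖ = 2.4083.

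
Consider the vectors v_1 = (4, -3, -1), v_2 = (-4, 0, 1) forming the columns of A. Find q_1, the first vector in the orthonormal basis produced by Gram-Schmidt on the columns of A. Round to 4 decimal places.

q_1 = (0.7845, -0.5883, -0.1961)

v_1 = (4, -3, -1); ‖v_1‖ = 5.0990, so q_1 = (0.7845, -0.5883, -0.1961).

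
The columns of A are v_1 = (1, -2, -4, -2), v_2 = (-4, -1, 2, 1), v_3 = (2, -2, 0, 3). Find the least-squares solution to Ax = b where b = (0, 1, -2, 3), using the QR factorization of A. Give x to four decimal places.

x = (-0.0234, -0.0487, 0.4032)

q_1 = v_1/‖v_1‖ = (1, -2, -4, -2)/5.0000 = (0.2000, -0.4000, -0.8000, -0.4000).
r_{12} = q_1·v_2 = -2.4000.
u_2 = v_2 + 2.4000·q_1 = (-3.5200, -1.9600, 0.0800, 0.0400).
‖u_2‖ = 4.0299, so q_2 = (-0.8735, -0.4864, 0.0199, 0.0099).
r_{13} = q_1·v_3 = 0.0000; r_{23} = q_2·v_3 = -0.7444.
u_3 = v_3 − 0.0000·q_1 + 0.7444·q_2 = (1.3498, -2.3621, 0.0148, 3.0074).
‖u_3‖ = 4.0553, so q_3 = (0.3328, -0.5825, 0.0036, 0.7416).
Qᵀb = (0.0000, -0.4963, 1.6350).
Back-substitute: x_3 = 1.6350/4.0553 = 0.4032.
x_2 = (-0.4963 + 0.7444·0.4032)/4.0299 = -0.0487.
x_1 = (0.0000 + 2.4000·(-0.0487) − 0.0000·0.4032)/5.0000 = -0.0234.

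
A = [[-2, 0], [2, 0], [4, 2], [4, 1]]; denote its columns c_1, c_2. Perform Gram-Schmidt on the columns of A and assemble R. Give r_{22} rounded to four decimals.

r_{22} = 1.1832

c_1 = (-2, 2, 4, 4); ‖c_1‖ = 6.3246, so q_1 = (-0.3162, 0.3162, 0.6325, 0.6325).
q_1·c_2 = (-0.3162)·0 + 0.3162·0 + 0.6325·2 + 0.6325·1 = 1.8974.
u_2 = c_2 − 1.8974·q_1 = (0.6000, -0.6000, 0.8000, -0.2000).
r_{22} = ‖u_2‖ = 1.1832.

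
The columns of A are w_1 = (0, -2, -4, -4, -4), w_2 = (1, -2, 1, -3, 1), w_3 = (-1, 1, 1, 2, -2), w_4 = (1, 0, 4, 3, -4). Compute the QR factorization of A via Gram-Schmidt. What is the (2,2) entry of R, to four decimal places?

w_1 = (0, -2, -4, -4, -4); ‖w_1‖ = 7.2111, so q_1 = (0.0000, -0.2774, -0.5547, -0.5547, -0.5547).
q_1·w_2 = 0.0000·1 + (-0.2774)·(-2) + (-0.5547)·1 + (-0.5547)·(-3) + (-0.5547)·1 = 1.1094.
u_2 = w_2 − 1.1094·q_1 = (1.0000, -1.6923, 1.6154, -2.3846, 1.6154).
r_{22} = ‖u_2‖ = 3.8431.

r_{22} = 3.8431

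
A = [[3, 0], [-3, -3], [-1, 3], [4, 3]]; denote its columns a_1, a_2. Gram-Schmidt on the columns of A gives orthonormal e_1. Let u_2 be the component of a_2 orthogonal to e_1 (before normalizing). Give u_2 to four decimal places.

a_1 = (3, -3, -1, 4); ‖a_1‖ = 5.9161, so e_1 = (0.5071, -0.5071, -0.1690, 0.6761).
e_1·a_2 = 0.5071·0 + (-0.5071)·(-3) + (-0.1690)·3 + 0.6761·3 = 3.0426.
u_2 = a_2 − 3.0426·e_1 = (-1.5429, -1.4571, 3.5143, 0.9429).

u_2 = (-1.5429, -1.4571, 3.5143, 0.9429)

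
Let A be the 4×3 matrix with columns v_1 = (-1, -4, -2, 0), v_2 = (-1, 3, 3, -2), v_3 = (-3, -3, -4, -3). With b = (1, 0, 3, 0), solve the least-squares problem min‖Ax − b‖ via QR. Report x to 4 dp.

q_1 = v_1/‖v_1‖ = (-1, -4, -2, 0)/4.5826 = (-0.2182, -0.8729, -0.4364, 0.0000).
r_{12} = q_1·v_2 = -3.7097.
u_2 = v_2 + 3.7097·q_1 = (-1.8095, -0.2381, 1.3810, -2.0000).
‖u_2‖ = 3.0394, so q_2 = (-0.5954, -0.0783, 0.4543, -0.6580).
r_{13} = q_1·v_3 = 5.0190; r_{23} = q_2·v_3 = 2.1777.
u_3 = v_3 − 5.0190·q_1 − 2.1777·q_2 = (-0.6082, 1.5515, -2.7990, -1.5670).
‖u_3‖ = 3.6148, so q_3 = (-0.1683, 0.4292, -0.7743, -0.4335).
Qᵀb = (-1.5275, 0.7677, -2.4912).
Back-substitute: x_3 = -2.4912/3.6148 = -0.6892.
x_2 = (0.7677 − 2.1777·(-0.6892))/3.0394 = 0.7464.
x_1 = (-1.5275 + 3.7097·0.7464 − 5.0190·(-0.6892))/4.5826 = 1.0256.

x = (1.0256, 0.7464, -0.6892)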